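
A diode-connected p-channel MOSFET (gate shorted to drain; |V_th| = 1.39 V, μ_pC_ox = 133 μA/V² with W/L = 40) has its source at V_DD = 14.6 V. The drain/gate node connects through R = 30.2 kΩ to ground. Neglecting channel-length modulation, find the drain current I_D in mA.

With gate tied to drain, V_SG = V_SD ≥ V_SG − |V_th|, so the device is in saturation.
k_p = μ_pC_ox · (W/L) = 5.32 mA/V².
KCL at the drain: ½ k_p (V_SG − |V_th|)² = (V_DD − V_SG)/R.
Let x = V_SG − 1.39. Then 80.3 x² + x − 13.21 = 0, giving x = 0.399 V (positive root), so V_SG = 1.79 V.
I_D = (V_DD − V_SG)/R = (14.6 − 1.79) / 30.2 = 0.424 mA.

I_D = 0.424 mA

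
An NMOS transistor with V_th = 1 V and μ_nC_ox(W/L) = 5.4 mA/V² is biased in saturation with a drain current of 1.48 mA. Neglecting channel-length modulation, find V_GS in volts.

V_GS = 1.74 V

In saturation I_D = ½ k_n (V_GS − V_th)², so V_GS − V_th = √(2 I_D / k_n) = √(2 × 1.48 / 5.4) = 0.74 V.
V_GS = 1 + 0.74 = 1.74 V.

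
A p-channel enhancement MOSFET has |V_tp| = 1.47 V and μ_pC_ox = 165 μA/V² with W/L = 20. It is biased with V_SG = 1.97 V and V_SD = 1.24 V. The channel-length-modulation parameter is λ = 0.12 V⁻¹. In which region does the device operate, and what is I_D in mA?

k_p = μ_pC_ox · (W/L) = 3.3 mA/V².
V_ov = V_SG − |V_tp| = 1.97 − 1.47 = 0.5 V.
Since V_SD = 1.24 V ≥ V_ov = 0.5 V, the device is in saturation.
I_D = ½ k_p V_ov² (1 + λ V_SD) = 0.5 × 3.3 × 0.5² × (1 + 0.12 × 1.24) = 0.474 mA.

Saturation; I_D = 0.474 mA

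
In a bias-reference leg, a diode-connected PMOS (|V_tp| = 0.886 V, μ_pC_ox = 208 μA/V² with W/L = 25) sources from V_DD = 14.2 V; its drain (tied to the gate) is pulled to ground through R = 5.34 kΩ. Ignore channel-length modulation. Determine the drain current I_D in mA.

I_D = 2.32 mA

With gate tied to drain, V_SG = V_SD ≥ V_SG − |V_tp|, so the device is in saturation.
k_p = μ_pC_ox · (W/L) = 5.2 mA/V².
KCL at the drain: ½ k_p (V_SG − |V_tp|)² = (V_DD − V_SG)/R.
Let x = V_SG − 0.886. Then 13.9 x² + x − 13.31 = 0, giving x = 0.944 V (positive root), so V_SG = 1.83 V.
I_D = (V_DD − V_SG)/R = (14.2 − 1.83) / 5.34 = 2.32 mA.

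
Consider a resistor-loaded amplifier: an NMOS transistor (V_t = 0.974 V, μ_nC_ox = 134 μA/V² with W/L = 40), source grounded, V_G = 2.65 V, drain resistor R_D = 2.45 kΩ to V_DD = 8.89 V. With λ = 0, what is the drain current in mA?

V_GS = V_G = 2.65 V, so V_ov = 2.65 − 0.974 = 1.68 V.
k_n = μ_nC_ox · (W/L) = 5.36 mA/V².
Assume saturation: I_D = ½ k_n V_ov² = 0.5 × 5.36 × 1.68² = 7.53 mA, giving V_DS = V_DD − I_D R_D = 8.89 − 7.53 × 2.45 = -9.55 V.
But -9.55 V < V_ov = 1.68 V, so the device is actually in triode.
In triode I_D = k_n[V_ov V_DS − ½ V_DS²] and I_D = (V_DD − V_DS)/R_D. Equating: 6.57 V_DS² − 23.01 V_DS + 8.89 = 0, giving V_DS = 0.442 V (the root below V_ov).
I_D = (8.89 − 0.442) / 2.45 = 3.45 mA.

I_D = 3.45 mA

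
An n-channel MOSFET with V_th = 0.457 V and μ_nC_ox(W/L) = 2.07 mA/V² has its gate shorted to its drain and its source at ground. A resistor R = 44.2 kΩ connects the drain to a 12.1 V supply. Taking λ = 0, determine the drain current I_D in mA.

With gate tied to drain, V_GS = V_DS ≥ V_GS − V_th, so the device is in saturation.
KCL at the drain: ½ k_n (V_GS − V_th)² = (V_DD − V_GS)/R.
Let x = V_GS − 0.457. Then 45.7 x² + x − 11.64 = 0, giving x = 0.494 V (positive root), so V_GS = 0.951 V.
I_D = (V_DD − V_GS)/R = (12.1 − 0.951) / 44.2 = 0.252 mA.

I_D = 0.252 mA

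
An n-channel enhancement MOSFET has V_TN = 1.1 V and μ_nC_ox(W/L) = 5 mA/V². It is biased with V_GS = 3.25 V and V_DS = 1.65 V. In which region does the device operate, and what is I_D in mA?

V_ov = V_GS − V_TN = 3.25 − 1.1 = 2.15 V.
Since V_DS = 1.65 V < V_ov = 2.15 V, the device is in the triode region.
I_D = k_n [V_ov · V_DS − ½ V_DS²] = 5 × [2.15 × 1.65 − 0.5 × 1.65²] = 10.9 mA.

Triode; I_D = 10.9 mA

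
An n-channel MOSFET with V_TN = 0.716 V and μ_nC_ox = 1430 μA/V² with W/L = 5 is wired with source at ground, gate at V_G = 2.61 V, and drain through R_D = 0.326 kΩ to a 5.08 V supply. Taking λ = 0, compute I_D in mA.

I_D = 11.6 mA

V_GS = V_G = 2.61 V, so V_ov = 2.61 − 0.716 = 1.89 V.
k_n = μ_nC_ox · (W/L) = 7.15 mA/V².
Assume saturation: I_D = ½ k_n V_ov² = 0.5 × 7.15 × 1.89² = 12.8 mA, giving V_DS = V_DD − I_D R_D = 5.08 − 12.8 × 0.326 = 0.899 V.
But 0.899 V < V_ov = 1.89 V, so the device is actually in triode.
In triode I_D = k_n[V_ov V_DS − ½ V_DS²] and I_D = (V_DD − V_DS)/R_D. Equating: 1.17 V_DS² − 5.415 V_DS + 5.08 = 0, giving V_DS = 1.3 V (the root below V_ov).
I_D = (5.08 − 1.3) / 0.326 = 11.6 mA.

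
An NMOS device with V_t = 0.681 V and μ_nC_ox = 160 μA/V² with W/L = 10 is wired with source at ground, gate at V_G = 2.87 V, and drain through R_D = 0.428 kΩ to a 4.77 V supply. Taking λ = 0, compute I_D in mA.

I_D = 3.83 mA

V_GS = V_G = 2.87 V, so V_ov = 2.87 − 0.681 = 2.19 V.
k_n = μ_nC_ox · (W/L) = 1.6 mA/V².
Assume saturation: I_D = ½ k_n V_ov² = 0.5 × 1.6 × 2.19² = 3.83 mA, giving V_DS = V_DD − I_D R_D = 4.77 − 3.83 × 0.428 = 3.13 V.
V_DS = 3.13 V ≥ V_ov = 2.19 V, confirming saturation.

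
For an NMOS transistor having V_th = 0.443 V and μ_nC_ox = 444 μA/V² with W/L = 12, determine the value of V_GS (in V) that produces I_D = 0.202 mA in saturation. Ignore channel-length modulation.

k_n = μ_nC_ox · (W/L) = 5.328 mA/V².
In saturation I_D = ½ k_n (V_GS − V_th)², so V_GS − V_th = √(2 I_D / k_n) = √(2 × 0.202 / 5.328) = 0.275 V.
V_GS = 0.443 + 0.275 = 0.718 V.

V_GS = 0.718 V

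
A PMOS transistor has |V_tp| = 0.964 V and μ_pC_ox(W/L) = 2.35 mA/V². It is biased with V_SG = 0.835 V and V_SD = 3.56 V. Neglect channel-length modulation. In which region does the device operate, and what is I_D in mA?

Cutoff; I_D = 0 mA

V_SG = 0.835 V < |V_tp| = 0.964 V, so the transistor is in cutoff.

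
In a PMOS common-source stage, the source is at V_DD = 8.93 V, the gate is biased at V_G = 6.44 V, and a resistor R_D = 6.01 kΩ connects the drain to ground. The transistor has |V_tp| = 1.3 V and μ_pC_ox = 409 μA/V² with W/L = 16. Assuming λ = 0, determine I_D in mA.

V_SG = V_DD − V_G = 8.93 − 6.44 = 2.49 V, so V_ov = 2.49 − 1.3 = 1.19 V.
k_p = μ_pC_ox · (W/L) = 6.544 mA/V².
Assume saturation: I_D = ½ k_p V_ov² = 0.5 × 6.544 × 1.19² = 4.63 mA, giving V_SD = V_DD − I_D R_D = 8.93 − 4.63 × 6.01 = -18.9 V.
But -18.9 V < V_ov = 1.19 V, so the device is actually in triode.
In triode I_D = k_p[V_ov V_SD − ½ V_SD²] and I_D = (V_DD − V_SD)/R_D. Equating: 19.7 V_SD² − 47.8 V_SD + 8.93 = 0, giving V_SD = 0.204 V (the root below V_ov).
I_D = (8.93 − 0.204) / 6.01 = 1.45 mA.

I_D = 1.45 mA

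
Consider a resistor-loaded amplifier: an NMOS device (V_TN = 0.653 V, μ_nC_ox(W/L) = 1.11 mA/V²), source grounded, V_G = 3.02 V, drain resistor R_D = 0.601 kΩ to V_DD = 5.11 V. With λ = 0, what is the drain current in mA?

I_D = 3.11 mA

V_GS = V_G = 3.02 V, so V_ov = 3.02 − 0.653 = 2.37 V.
Assume saturation: I_D = ½ k_n V_ov² = 0.5 × 1.11 × 2.37² = 3.11 mA, giving V_DS = V_DD − I_D R_D = 5.11 − 3.11 × 0.601 = 3.24 V.
V_DS = 3.24 V ≥ V_ov = 2.37 V, confirming saturation.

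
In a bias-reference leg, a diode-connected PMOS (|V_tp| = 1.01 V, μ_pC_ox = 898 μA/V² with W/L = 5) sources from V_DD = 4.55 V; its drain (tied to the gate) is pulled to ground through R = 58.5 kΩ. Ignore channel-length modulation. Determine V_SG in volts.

With gate tied to drain, V_SG = V_SD ≥ V_SG − |V_tp|, so the device is in saturation.
k_p = μ_pC_ox · (W/L) = 4.49 mA/V².
KCL at the drain: ½ k_p (V_SG − |V_tp|)² = (V_DD − V_SG)/R.
Let x = V_SG − 1.01. Then 131 x² + x − 3.54 = 0, giving x = 0.16 V (positive root), so V_SG = 1.17 V.
I_D = (V_DD − V_SG)/R = (4.55 − 1.17) / 58.5 = 0.0578 mA.

V_SG = 1.17 V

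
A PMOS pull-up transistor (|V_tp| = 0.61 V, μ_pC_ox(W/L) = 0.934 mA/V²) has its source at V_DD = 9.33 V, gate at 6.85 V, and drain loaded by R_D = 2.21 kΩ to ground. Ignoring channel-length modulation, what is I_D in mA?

V_SG = V_DD − V_G = 9.33 − 6.85 = 2.48 V, so V_ov = 2.48 − 0.61 = 1.87 V.
Assume saturation: I_D = ½ k_p V_ov² = 0.5 × 0.934 × 1.87² = 1.63 mA, giving V_SD = V_DD − I_D R_D = 9.33 − 1.63 × 2.21 = 5.72 V.
V_SD = 5.72 V ≥ V_ov = 1.87 V, confirming saturation.

I_D = 1.63 mA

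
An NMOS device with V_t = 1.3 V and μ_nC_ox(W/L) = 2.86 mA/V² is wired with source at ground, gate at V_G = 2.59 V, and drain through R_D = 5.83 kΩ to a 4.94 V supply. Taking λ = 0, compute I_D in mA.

I_D = 0.806 mA

V_GS = V_G = 2.59 V, so V_ov = 2.59 − 1.3 = 1.29 V.
Assume saturation: I_D = ½ k_n V_ov² = 0.5 × 2.86 × 1.29² = 2.38 mA, giving V_DS = V_DD − I_D R_D = 4.94 − 2.38 × 5.83 = -8.93 V.
But -8.93 V < V_ov = 1.29 V, so the device is actually in triode.
In triode I_D = k_n[V_ov V_DS − ½ V_DS²] and I_D = (V_DD − V_DS)/R_D. Equating: 8.34 V_DS² − 22.51 V_DS + 4.94 = 0, giving V_DS = 0.241 V (the root below V_ov).
I_D = (4.94 − 0.241) / 5.83 = 0.806 mA.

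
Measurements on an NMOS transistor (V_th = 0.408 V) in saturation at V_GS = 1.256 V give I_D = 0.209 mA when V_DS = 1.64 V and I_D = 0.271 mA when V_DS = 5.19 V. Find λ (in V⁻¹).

With V_GS fixed, I_D ∝ (1 + λ V_DS) in saturation, so I_D2/I_D1 = (1 + λ V_DS2)/(1 + λ V_DS1).
0.271/0.209 = 1.297 = (1 + 5.19 λ)/(1 + 1.64 λ).
Solving: λ (I_D1 V_DS2 − I_D2 V_DS1) = I_D2 − I_D1, so λ = (0.271 − 0.209) / (0.209 × 5.19 − 0.271 × 1.64) = 0.062 / 0.64 = 0.0968 V⁻¹.

λ = 0.0968 V⁻¹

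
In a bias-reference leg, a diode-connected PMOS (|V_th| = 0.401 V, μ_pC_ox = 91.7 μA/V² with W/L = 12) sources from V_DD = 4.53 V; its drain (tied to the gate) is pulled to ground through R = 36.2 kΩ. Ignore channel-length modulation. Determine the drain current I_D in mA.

With gate tied to drain, V_SG = V_SD ≥ V_SG − |V_th|, so the device is in saturation.
k_p = μ_pC_ox · (W/L) = 1.1 mA/V².
KCL at the drain: ½ k_p (V_SG − |V_th|)² = (V_DD − V_SG)/R.
Let x = V_SG − 0.401. Then 19.9 x² + x − 4.129 = 0, giving x = 0.431 V (positive root), so V_SG = 0.832 V.
I_D = (V_DD − V_SG)/R = (4.53 − 0.832) / 36.2 = 0.102 mA.

I_D = 0.102 mA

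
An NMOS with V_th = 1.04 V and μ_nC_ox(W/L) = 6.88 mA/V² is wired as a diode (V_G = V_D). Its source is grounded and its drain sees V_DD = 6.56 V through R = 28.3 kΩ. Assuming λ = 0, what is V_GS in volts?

V_GS = 1.27 V

With gate tied to drain, V_GS = V_DS ≥ V_GS − V_th, so the device is in saturation.
KCL at the drain: ½ k_n (V_GS − V_th)² = (V_DD − V_GS)/R.
Let x = V_GS − 1.04. Then 97.4 x² + x − 5.52 = 0, giving x = 0.233 V (positive root), so V_GS = 1.27 V.
I_D = (V_DD − V_GS)/R = (6.56 − 1.27) / 28.3 = 0.187 mA.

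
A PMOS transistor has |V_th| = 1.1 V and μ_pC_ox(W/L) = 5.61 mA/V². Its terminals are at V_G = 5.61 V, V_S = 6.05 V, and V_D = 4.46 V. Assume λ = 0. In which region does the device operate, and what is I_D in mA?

V_SG = V_S − V_G = 6.05 − 5.61 = 0.44 V; V_SD = V_S − V_D = 6.05 − 4.46 = 1.59 V.
V_SG = 0.44 V < |V_th| = 1.1 V, so the transistor is in cutoff.

Cutoff; I_D = 0 mA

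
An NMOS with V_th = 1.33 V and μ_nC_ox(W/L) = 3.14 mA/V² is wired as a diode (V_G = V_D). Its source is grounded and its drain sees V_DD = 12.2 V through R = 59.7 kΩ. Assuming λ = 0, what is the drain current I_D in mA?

I_D = 0.176 mA

With gate tied to drain, V_GS = V_DS ≥ V_GS − V_th, so the device is in saturation.
KCL at the drain: ½ k_n (V_GS − V_th)² = (V_DD − V_GS)/R.
Let x = V_GS − 1.33. Then 93.7 x² + x − 10.87 = 0, giving x = 0.335 V (positive root), so V_GS = 1.67 V.
I_D = (V_DD − V_GS)/R = (12.2 − 1.67) / 59.7 = 0.176 mA.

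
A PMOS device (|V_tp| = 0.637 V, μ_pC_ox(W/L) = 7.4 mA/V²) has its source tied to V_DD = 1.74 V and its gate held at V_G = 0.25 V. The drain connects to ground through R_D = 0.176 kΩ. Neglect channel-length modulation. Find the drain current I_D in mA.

I_D = 2.69 mA

V_SG = V_DD − V_G = 1.74 − 0.25 = 1.49 V, so V_ov = 1.49 − 0.637 = 0.853 V.
Assume saturation: I_D = ½ k_p V_ov² = 0.5 × 7.4 × 0.853² = 2.69 mA, giving V_SD = V_DD − I_D R_D = 1.74 − 2.69 × 0.176 = 1.27 V.
V_SD = 1.27 V ≥ V_ov = 0.853 V, confirming saturation.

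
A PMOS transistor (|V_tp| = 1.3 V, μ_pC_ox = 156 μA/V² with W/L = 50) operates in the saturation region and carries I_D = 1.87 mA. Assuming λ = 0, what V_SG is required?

k_p = μ_pC_ox · (W/L) = 7.8 mA/V².
In saturation I_D = ½ k_p (V_SG − |V_tp|)², so V_SG − |V_tp| = √(2 I_D / k_p) = √(2 × 1.87 / 7.8) = 0.692 V.
V_SG = 1.3 + 0.692 = 1.99 V.

V_SG = 1.99 V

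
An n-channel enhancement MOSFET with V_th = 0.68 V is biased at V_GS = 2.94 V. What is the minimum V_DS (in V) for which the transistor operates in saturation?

V_DS,sat = 2.26 V

The boundary between triode and saturation is V_DS = V_GS − V_th = V_ov.
V_ov = 2.94 − 0.68 = 2.26 V.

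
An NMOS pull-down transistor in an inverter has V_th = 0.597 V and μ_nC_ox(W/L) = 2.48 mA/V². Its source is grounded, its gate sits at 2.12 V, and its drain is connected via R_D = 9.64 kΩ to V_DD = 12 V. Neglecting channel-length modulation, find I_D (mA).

V_GS = V_G = 2.12 V, so V_ov = 2.12 − 0.597 = 1.52 V.
Assume saturation: I_D = ½ k_n V_ov² = 0.5 × 2.48 × 1.52² = 2.88 mA, giving V_DS = V_DD − I_D R_D = 12 − 2.88 × 9.64 = -15.7 V.
But -15.7 V < V_ov = 1.52 V, so the device is actually in triode.
In triode I_D = k_n[V_ov V_DS − ½ V_DS²] and I_D = (V_DD − V_DS)/R_D. Equating: 12 V_DS² − 37.41 V_DS + 12 = 0, giving V_DS = 0.363 V (the root below V_ov).
I_D = (12 − 0.363) / 9.64 = 1.21 mA.

I_D = 1.21 mA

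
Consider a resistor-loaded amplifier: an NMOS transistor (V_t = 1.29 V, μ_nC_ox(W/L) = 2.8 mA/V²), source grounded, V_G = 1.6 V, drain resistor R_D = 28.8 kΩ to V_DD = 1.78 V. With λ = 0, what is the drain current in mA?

I_D = 0.0591 mA

V_GS = V_G = 1.6 V, so V_ov = 1.6 − 1.29 = 0.31 V.
Assume saturation: I_D = ½ k_n V_ov² = 0.5 × 2.8 × 0.31² = 0.135 mA, giving V_DS = V_DD − I_D R_D = 1.78 − 0.135 × 28.8 = -2.09 V.
But -2.09 V < V_ov = 0.31 V, so the device is actually in triode.
In triode I_D = k_n[V_ov V_DS − ½ V_DS²] and I_D = (V_DD − V_DS)/R_D. Equating: 40.3 V_DS² − 26 V_DS + 1.78 = 0, giving V_DS = 0.0779 V (the root below V_ov).
I_D = (1.78 − 0.0779) / 28.8 = 0.0591 mA.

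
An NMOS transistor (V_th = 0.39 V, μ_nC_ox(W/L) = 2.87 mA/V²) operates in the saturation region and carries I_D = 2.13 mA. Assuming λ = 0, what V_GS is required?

V_GS = 1.61 V

In saturation I_D = ½ k_n (V_GS − V_th)², so V_GS − V_th = √(2 I_D / k_n) = √(2 × 2.13 / 2.87) = 1.22 V.
V_GS = 0.39 + 1.22 = 1.61 V.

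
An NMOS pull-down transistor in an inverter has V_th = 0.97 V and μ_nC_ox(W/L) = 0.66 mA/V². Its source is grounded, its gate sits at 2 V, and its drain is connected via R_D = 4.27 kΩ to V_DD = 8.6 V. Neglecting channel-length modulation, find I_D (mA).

I_D = 0.350 mA

V_GS = V_G = 2 V, so V_ov = 2 − 0.97 = 1.03 V.
Assume saturation: I_D = ½ k_n V_ov² = 0.5 × 0.66 × 1.03² = 0.35 mA, giving V_DS = V_DD − I_D R_D = 8.6 − 0.35 × 4.27 = 7.11 V.
V_DS = 7.11 V ≥ V_ov = 1.03 V, confirming saturation.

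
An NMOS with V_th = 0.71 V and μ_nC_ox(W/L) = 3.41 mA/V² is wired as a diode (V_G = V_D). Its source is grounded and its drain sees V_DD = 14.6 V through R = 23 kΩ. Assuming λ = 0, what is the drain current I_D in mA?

I_D = 0.579 mA

With gate tied to drain, V_GS = V_DS ≥ V_GS − V_th, so the device is in saturation.
KCL at the drain: ½ k_n (V_GS − V_th)² = (V_DD − V_GS)/R.
Let x = V_GS − 0.71. Then 39.2 x² + x − 13.89 = 0, giving x = 0.583 V (positive root), so V_GS = 1.29 V.
I_D = (V_DD − V_GS)/R = (14.6 − 1.29) / 23 = 0.579 mA.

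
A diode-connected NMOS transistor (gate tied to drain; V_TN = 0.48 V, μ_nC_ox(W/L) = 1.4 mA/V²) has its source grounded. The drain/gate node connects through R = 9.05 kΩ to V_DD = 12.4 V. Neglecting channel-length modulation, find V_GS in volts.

V_GS = 1.78 V

With gate tied to drain, V_GS = V_DS ≥ V_GS − V_TN, so the device is in saturation.
KCL at the drain: ½ k_n (V_GS − V_TN)² = (V_DD − V_GS)/R.
Let x = V_GS − 0.48. Then 6.33 x² + x − 11.92 = 0, giving x = 1.3 V (positive root), so V_GS = 1.78 V.
I_D = (V_DD − V_GS)/R = (12.4 − 1.78) / 9.05 = 1.17 mA.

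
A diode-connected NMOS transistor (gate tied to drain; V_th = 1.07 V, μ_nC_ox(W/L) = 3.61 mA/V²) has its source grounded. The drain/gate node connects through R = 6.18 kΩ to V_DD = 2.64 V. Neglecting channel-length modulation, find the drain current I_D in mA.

With gate tied to drain, V_GS = V_DS ≥ V_GS − V_th, so the device is in saturation.
KCL at the drain: ½ k_n (V_GS − V_th)² = (V_DD − V_GS)/R.
Let x = V_GS − 1.07. Then 11.2 x² + x − 1.57 = 0, giving x = 0.333 V (positive root), so V_GS = 1.4 V.
I_D = (V_DD − V_GS)/R = (2.64 − 1.4) / 6.18 = 0.2 mA.

I_D = 0.200 mA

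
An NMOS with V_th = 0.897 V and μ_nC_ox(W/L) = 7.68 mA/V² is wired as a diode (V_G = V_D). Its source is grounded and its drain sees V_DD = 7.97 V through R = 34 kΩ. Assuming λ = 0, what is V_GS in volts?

V_GS = 1.13 V

With gate tied to drain, V_GS = V_DS ≥ V_GS − V_th, so the device is in saturation.
KCL at the drain: ½ k_n (V_GS − V_th)² = (V_DD − V_GS)/R.
Let x = V_GS − 0.897. Then 131 x² + x − 7.073 = 0, giving x = 0.229 V (positive root), so V_GS = 1.13 V.
I_D = (V_DD − V_GS)/R = (7.97 − 1.13) / 34 = 0.201 mA.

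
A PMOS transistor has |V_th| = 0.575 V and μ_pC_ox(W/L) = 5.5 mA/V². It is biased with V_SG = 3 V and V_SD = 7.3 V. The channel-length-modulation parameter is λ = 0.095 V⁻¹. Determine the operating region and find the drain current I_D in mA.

V_ov = V_SG − |V_th| = 3 − 0.575 = 2.42 V.
Since V_SD = 7.3 V ≥ V_ov = 2.42 V, the device is in saturation.
I_D = ½ k_p V_ov² (1 + λ V_SD) = 0.5 × 5.5 × 2.42² × (1 + 0.095 × 7.3) = 27.4 mA.

Saturation; I_D = 27.4 mA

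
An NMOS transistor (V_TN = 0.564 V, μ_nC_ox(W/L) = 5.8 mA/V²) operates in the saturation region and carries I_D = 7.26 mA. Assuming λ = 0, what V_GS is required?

V_GS = 2.15 V

In saturation I_D = ½ k_n (V_GS − V_TN)², so V_GS − V_TN = √(2 I_D / k_n) = √(2 × 7.26 / 5.8) = 1.58 V.
V_GS = 0.564 + 1.58 = 2.15 V.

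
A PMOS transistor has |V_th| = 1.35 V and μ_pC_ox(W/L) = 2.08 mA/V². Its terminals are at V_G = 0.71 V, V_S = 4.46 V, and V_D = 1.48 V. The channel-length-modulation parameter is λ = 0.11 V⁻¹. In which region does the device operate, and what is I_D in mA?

Saturation; I_D = 7.95 mA

V_SG = V_S − V_G = 4.46 − 0.71 = 3.75 V; V_SD = V_S − V_D = 4.46 − 1.48 = 2.98 V.
V_ov = V_SG − |V_th| = 3.75 − 1.35 = 2.4 V.
Since V_SD = 2.98 V ≥ V_ov = 2.4 V, the device is in saturation.
I_D = ½ k_p V_ov² (1 + λ V_SD) = 0.5 × 2.08 × 2.4² × (1 + 0.11 × 2.98) = 7.95 mA.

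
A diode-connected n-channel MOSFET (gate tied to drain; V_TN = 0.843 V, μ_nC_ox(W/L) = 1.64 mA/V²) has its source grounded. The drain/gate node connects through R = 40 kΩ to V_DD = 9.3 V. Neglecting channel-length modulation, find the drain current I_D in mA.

With gate tied to drain, V_GS = V_DS ≥ V_GS − V_TN, so the device is in saturation.
KCL at the drain: ½ k_n (V_GS − V_TN)² = (V_DD − V_GS)/R.
Let x = V_GS − 0.843. Then 32.8 x² + x − 8.457 = 0, giving x = 0.493 V (positive root), so V_GS = 1.34 V.
I_D = (V_DD − V_GS)/R = (9.3 − 1.34) / 40 = 0.199 mA.

I_D = 0.199 mA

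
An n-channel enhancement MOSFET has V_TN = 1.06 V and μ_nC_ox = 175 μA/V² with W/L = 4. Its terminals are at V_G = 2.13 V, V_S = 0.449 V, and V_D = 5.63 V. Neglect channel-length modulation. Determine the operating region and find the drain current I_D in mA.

V_GS = V_G − V_S = 2.13 − 0.449 = 1.68 V; V_DS = V_D − V_S = 5.63 − 0.449 = 5.18 V.
k_n = μ_nC_ox · (W/L) = 0.7 mA/V².
V_ov = V_GS − V_TN = 1.68 − 1.06 = 0.621 V.
Since V_DS = 5.18 V ≥ V_ov = 0.621 V, the device is in saturation.
I_D = ½ k_n V_ov² = 0.5 × 0.7 × 0.621² = 0.135 mA.

Saturation; I_D = 0.135 mA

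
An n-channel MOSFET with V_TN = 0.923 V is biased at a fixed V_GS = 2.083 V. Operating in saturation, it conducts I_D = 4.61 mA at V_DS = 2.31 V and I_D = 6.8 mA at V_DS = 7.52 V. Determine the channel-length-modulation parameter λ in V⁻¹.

λ = 0.116 V⁻¹

With V_GS fixed, I_D ∝ (1 + λ V_DS) in saturation, so I_D2/I_D1 = (1 + λ V_DS2)/(1 + λ V_DS1).
6.8/4.61 = 1.475 = (1 + 7.52 λ)/(1 + 2.31 λ).
Solving: λ (I_D1 V_DS2 − I_D2 V_DS1) = I_D2 − I_D1, so λ = (6.8 − 4.61) / (4.61 × 7.52 − 6.8 × 2.31) = 2.19 / 19 = 0.116 V⁻¹.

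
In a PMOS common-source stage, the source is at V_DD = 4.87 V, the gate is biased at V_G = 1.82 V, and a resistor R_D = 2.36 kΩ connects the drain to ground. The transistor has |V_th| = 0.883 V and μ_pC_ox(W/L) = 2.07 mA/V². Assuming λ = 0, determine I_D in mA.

I_D = 1.87 mA

V_SG = V_DD − V_G = 4.87 − 1.82 = 3.05 V, so V_ov = 3.05 − 0.883 = 2.17 V.
Assume saturation: I_D = ½ k_p V_ov² = 0.5 × 2.07 × 2.17² = 4.86 mA, giving V_SD = V_DD − I_D R_D = 4.87 − 4.86 × 2.36 = -6.6 V.
But -6.6 V < V_ov = 2.17 V, so the device is actually in triode.
In triode I_D = k_p[V_ov V_SD − ½ V_SD²] and I_D = (V_DD − V_SD)/R_D. Equating: 2.44 V_SD² − 11.59 V_SD + 4.87 = 0, giving V_SD = 0.466 V (the root below V_ov).
I_D = (4.87 − 0.466) / 2.36 = 1.87 mA.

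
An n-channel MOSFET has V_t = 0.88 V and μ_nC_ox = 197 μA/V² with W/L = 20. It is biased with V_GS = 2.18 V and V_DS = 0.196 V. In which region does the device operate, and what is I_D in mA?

k_n = μ_nC_ox · (W/L) = 3.94 mA/V².
V_ov = V_GS − V_t = 2.18 − 0.88 = 1.3 V.
Since V_DS = 0.196 V < V_ov = 1.3 V, the device is in the triode region.
I_D = k_n [V_ov · V_DS − ½ V_DS²] = 3.94 × [1.3 × 0.196 − 0.5 × 0.196²] = 0.928 mA.

Triode; I_D = 0.928 mA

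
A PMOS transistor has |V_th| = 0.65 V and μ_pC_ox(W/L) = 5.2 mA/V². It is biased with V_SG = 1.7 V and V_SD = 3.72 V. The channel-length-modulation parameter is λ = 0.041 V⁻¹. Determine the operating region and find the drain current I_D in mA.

Saturation; I_D = 3.30 mA

V_ov = V_SG − |V_th| = 1.7 − 0.65 = 1.05 V.
Since V_SD = 3.72 V ≥ V_ov = 1.05 V, the device is in saturation.
I_D = ½ k_p V_ov² (1 + λ V_SD) = 0.5 × 5.2 × 1.05² × (1 + 0.041 × 3.72) = 3.3 mA.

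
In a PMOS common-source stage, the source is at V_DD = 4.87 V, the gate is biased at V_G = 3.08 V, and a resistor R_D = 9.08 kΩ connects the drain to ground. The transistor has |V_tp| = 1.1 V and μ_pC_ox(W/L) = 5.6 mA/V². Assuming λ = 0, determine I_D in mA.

V_SG = V_DD − V_G = 4.87 − 3.08 = 1.79 V, so V_ov = 1.79 − 1.1 = 0.69 V.
Assume saturation: I_D = ½ k_p V_ov² = 0.5 × 5.6 × 0.69² = 1.33 mA, giving V_SD = V_DD − I_D R_D = 4.87 − 1.33 × 9.08 = -7.23 V.
But -7.23 V < V_ov = 0.69 V, so the device is actually in triode.
In triode I_D = k_p[V_ov V_SD − ½ V_SD²] and I_D = (V_DD − V_SD)/R_D. Equating: 25.4 V_SD² − 36.09 V_SD + 4.87 = 0, giving V_SD = 0.151 V (the root below V_ov).
I_D = (4.87 − 0.151) / 9.08 = 0.52 mA.

I_D = 0.520 mA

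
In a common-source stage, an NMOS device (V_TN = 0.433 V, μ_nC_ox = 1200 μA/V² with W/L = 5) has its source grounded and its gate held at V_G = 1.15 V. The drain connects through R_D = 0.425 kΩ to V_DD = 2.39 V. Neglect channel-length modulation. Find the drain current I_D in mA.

V_GS = V_G = 1.15 V, so V_ov = 1.15 − 0.433 = 0.717 V.
k_n = μ_nC_ox · (W/L) = 6 mA/V².
Assume saturation: I_D = ½ k_n V_ov² = 0.5 × 6 × 0.717² = 1.54 mA, giving V_DS = V_DD − I_D R_D = 2.39 − 1.54 × 0.425 = 1.73 V.
V_DS = 1.73 V ≥ V_ov = 0.717 V, confirming saturation.

I_D = 1.54 mA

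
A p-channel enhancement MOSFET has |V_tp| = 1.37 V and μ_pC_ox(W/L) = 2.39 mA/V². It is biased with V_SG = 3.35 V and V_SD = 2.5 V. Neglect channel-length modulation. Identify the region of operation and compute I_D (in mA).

V_ov = V_SG − |V_tp| = 3.35 − 1.37 = 1.98 V.
Since V_SD = 2.5 V ≥ V_ov = 1.98 V, the device is in saturation.
I_D = ½ k_p V_ov² = 0.5 × 2.39 × 1.98² = 4.68 mA.

Saturation; I_D = 4.68 mA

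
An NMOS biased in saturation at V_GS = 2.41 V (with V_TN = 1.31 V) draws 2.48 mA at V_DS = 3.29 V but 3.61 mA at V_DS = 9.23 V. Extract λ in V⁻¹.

λ = 0.103 V⁻¹

With V_GS fixed, I_D ∝ (1 + λ V_DS) in saturation, so I_D2/I_D1 = (1 + λ V_DS2)/(1 + λ V_DS1).
3.61/2.48 = 1.456 = (1 + 9.23 λ)/(1 + 3.29 λ).
Solving: λ (I_D1 V_DS2 − I_D2 V_DS1) = I_D2 − I_D1, so λ = (3.61 − 2.48) / (2.48 × 9.23 − 3.61 × 3.29) = 1.13 / 11 = 0.103 V⁻¹.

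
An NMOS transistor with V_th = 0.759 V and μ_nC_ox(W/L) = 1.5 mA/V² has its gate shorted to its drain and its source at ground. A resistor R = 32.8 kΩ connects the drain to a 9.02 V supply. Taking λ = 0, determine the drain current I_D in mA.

I_D = 0.235 mA

With gate tied to drain, V_GS = V_DS ≥ V_GS − V_th, so the device is in saturation.
KCL at the drain: ½ k_n (V_GS − V_th)² = (V_DD − V_GS)/R.
Let x = V_GS − 0.759. Then 24.6 x² + x − 8.261 = 0, giving x = 0.56 V (positive root), so V_GS = 1.32 V.
I_D = (V_DD − V_GS)/R = (9.02 − 1.32) / 32.8 = 0.235 mA.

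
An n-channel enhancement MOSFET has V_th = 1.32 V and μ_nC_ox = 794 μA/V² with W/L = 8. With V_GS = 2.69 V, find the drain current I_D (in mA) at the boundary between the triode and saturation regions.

At the boundary V_DS = V_ov = V_GS − V_th = 2.69 − 1.32 = 1.37 V.
k_n = μ_nC_ox · (W/L) = 6.352 mA/V².
I_D = ½ k_n V_ov² = 0.5 × 6.352 × 1.37² = 5.96 mA.

I_D = 5.96 mA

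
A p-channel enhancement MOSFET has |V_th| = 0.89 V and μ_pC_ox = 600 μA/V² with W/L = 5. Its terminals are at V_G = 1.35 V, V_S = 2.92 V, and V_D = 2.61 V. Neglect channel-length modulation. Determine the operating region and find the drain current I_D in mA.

Triode; I_D = 0.488 mA

V_SG = V_S − V_G = 2.92 − 1.35 = 1.57 V; V_SD = V_S − V_D = 2.92 − 2.61 = 0.31 V.
k_p = μ_pC_ox · (W/L) = 3 mA/V².
V_ov = V_SG − |V_th| = 1.57 − 0.89 = 0.68 V.
Since V_SD = 0.31 V < V_ov = 0.68 V, the device is in the triode region.
I_D = k_p [V_ov · V_SD − ½ V_SD²] = 3 × [0.68 × 0.31 − 0.5 × 0.31²] = 0.488 mA.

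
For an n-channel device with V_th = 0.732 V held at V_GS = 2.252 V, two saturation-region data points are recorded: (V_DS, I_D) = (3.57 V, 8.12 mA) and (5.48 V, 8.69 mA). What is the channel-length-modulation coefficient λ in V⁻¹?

λ = 0.0423 V⁻¹

With V_GS fixed, I_D ∝ (1 + λ V_DS) in saturation, so I_D2/I_D1 = (1 + λ V_DS2)/(1 + λ V_DS1).
8.69/8.12 = 1.07 = (1 + 5.48 λ)/(1 + 3.57 λ).
Solving: λ (I_D1 V_DS2 − I_D2 V_DS1) = I_D2 − I_D1, so λ = (8.69 − 8.12) / (8.12 × 5.48 − 8.69 × 3.57) = 0.57 / 13.5 = 0.0423 V⁻¹.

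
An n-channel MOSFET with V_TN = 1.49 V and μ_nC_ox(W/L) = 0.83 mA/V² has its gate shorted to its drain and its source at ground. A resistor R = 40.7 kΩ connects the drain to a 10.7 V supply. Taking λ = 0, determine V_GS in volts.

With gate tied to drain, V_GS = V_DS ≥ V_GS − V_TN, so the device is in saturation.
KCL at the drain: ½ k_n (V_GS − V_TN)² = (V_DD − V_GS)/R.
Let x = V_GS − 1.49. Then 16.9 x² + x − 9.21 = 0, giving x = 0.709 V (positive root), so V_GS = 2.2 V.
I_D = (V_DD − V_GS)/R = (10.7 − 2.2) / 40.7 = 0.209 mA.

V_GS = 2.20 V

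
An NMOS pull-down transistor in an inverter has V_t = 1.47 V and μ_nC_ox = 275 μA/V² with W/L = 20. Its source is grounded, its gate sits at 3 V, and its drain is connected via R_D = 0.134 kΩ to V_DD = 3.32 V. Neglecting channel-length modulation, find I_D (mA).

V_GS = V_G = 3 V, so V_ov = 3 − 1.47 = 1.53 V.
k_n = μ_nC_ox · (W/L) = 5.5 mA/V².
Assume saturation: I_D = ½ k_n V_ov² = 0.5 × 5.5 × 1.53² = 6.44 mA, giving V_DS = V_DD − I_D R_D = 3.32 − 6.44 × 0.134 = 2.46 V.
V_DS = 2.46 V ≥ V_ov = 1.53 V, confirming saturation.

I_D = 6.44 mA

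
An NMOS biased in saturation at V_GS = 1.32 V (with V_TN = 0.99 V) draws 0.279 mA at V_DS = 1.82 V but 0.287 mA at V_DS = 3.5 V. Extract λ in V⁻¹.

λ = 0.0176 V⁻¹

With V_GS fixed, I_D ∝ (1 + λ V_DS) in saturation, so I_D2/I_D1 = (1 + λ V_DS2)/(1 + λ V_DS1).
0.287/0.279 = 1.029 = (1 + 3.5 λ)/(1 + 1.82 λ).
Solving: λ (I_D1 V_DS2 − I_D2 V_DS1) = I_D2 − I_D1, so λ = (0.287 − 0.279) / (0.279 × 3.5 − 0.287 × 1.82) = 0.008 / 0.454 = 0.0176 V⁻¹.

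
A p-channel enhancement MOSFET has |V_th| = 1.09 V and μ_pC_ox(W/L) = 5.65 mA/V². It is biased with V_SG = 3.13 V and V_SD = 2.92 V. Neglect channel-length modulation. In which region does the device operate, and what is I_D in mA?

V_ov = V_SG − |V_th| = 3.13 − 1.09 = 2.04 V.
Since V_SD = 2.92 V ≥ V_ov = 2.04 V, the device is in saturation.
I_D = ½ k_p V_ov² = 0.5 × 5.65 × 2.04² = 11.8 mA.

Saturation; I_D = 11.8 mA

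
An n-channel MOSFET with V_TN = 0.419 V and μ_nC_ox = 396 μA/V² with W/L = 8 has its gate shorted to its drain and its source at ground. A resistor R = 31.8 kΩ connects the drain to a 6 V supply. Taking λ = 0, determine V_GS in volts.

With gate tied to drain, V_GS = V_DS ≥ V_GS − V_TN, so the device is in saturation.
k_n = μ_nC_ox · (W/L) = 3.168 mA/V².
KCL at the drain: ½ k_n (V_GS − V_TN)² = (V_DD − V_GS)/R.
Let x = V_GS − 0.419. Then 50.4 x² + x − 5.581 = 0, giving x = 0.323 V (positive root), so V_GS = 0.742 V.
I_D = (V_DD − V_GS)/R = (6 − 0.742) / 31.8 = 0.165 mA.

V_GS = 0.742 V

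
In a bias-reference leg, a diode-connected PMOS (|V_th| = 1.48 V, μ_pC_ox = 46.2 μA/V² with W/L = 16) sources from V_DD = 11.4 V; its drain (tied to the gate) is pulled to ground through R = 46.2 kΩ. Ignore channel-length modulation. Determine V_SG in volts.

With gate tied to drain, V_SG = V_SD ≥ V_SG − |V_th|, so the device is in saturation.
k_p = μ_pC_ox · (W/L) = 0.7392 mA/V².
KCL at the drain: ½ k_p (V_SG − |V_th|)² = (V_DD − V_SG)/R.
Let x = V_SG − 1.48. Then 17.1 x² + x − 9.92 = 0, giving x = 0.733 V (positive root), so V_SG = 2.21 V.
I_D = (V_DD − V_SG)/R = (11.4 − 2.21) / 46.2 = 0.199 mA.

V_SG = 2.21 V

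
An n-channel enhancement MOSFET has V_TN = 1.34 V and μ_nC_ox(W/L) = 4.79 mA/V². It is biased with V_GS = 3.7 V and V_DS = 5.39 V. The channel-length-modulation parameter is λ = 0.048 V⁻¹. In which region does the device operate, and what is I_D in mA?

V_ov = V_GS − V_TN = 3.7 − 1.34 = 2.36 V.
Since V_DS = 5.39 V ≥ V_ov = 2.36 V, the device is in saturation.
I_D = ½ k_n V_ov² (1 + λ V_DS) = 0.5 × 4.79 × 2.36² × (1 + 0.048 × 5.39) = 16.8 mA.

Saturation; I_D = 16.8 mA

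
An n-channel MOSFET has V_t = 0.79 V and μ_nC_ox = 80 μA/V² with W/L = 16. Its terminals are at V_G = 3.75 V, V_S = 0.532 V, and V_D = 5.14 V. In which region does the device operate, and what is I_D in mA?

V_GS = V_G − V_S = 3.75 − 0.532 = 3.22 V; V_DS = V_D − V_S = 5.14 − 0.532 = 4.61 V.
k_n = μ_nC_ox · (W/L) = 1.28 mA/V².
V_ov = V_GS − V_t = 3.22 − 0.79 = 2.43 V.
Since V_DS = 4.61 V ≥ V_ov = 2.43 V, the device is in saturation.
I_D = ½ k_n V_ov² = 0.5 × 1.28 × 2.43² = 3.77 mA.

Saturation; I_D = 3.77 mA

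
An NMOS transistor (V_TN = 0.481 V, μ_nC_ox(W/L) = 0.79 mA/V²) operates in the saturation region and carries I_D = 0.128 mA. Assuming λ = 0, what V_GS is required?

In saturation I_D = ½ k_n (V_GS − V_TN)², so V_GS − V_TN = √(2 I_D / k_n) = √(2 × 0.128 / 0.79) = 0.569 V.
V_GS = 0.481 + 0.569 = 1.05 V.

V_GS = 1.05 V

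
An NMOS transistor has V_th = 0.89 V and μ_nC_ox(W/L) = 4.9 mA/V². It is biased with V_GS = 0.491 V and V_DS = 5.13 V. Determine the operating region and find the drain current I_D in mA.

Cutoff; I_D = 0 mA

V_GS = 0.491 V < V_th = 0.89 V, so the transistor is in cutoff.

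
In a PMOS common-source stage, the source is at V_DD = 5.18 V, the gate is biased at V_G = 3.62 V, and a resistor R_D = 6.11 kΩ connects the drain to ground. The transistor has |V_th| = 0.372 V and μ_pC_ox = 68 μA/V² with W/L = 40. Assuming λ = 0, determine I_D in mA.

V_SG = V_DD − V_G = 5.18 − 3.62 = 1.56 V, so V_ov = 1.56 − 0.372 = 1.19 V.
k_p = μ_pC_ox · (W/L) = 2.72 mA/V².
Assume saturation: I_D = ½ k_p V_ov² = 0.5 × 2.72 × 1.19² = 1.92 mA, giving V_SD = V_DD − I_D R_D = 5.18 − 1.92 × 6.11 = -6.55 V.
But -6.55 V < V_ov = 1.19 V, so the device is actually in triode.
In triode I_D = k_p[V_ov V_SD − ½ V_SD²] and I_D = (V_DD − V_SD)/R_D. Equating: 8.31 V_SD² − 20.74 V_SD + 5.18 = 0, giving V_SD = 0.281 V (the root below V_ov).
I_D = (5.18 − 0.281) / 6.11 = 0.802 mA.

I_D = 0.802 mA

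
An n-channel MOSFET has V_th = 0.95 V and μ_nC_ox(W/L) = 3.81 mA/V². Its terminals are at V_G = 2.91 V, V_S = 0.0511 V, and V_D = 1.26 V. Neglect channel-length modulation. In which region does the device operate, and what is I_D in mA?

V_GS = V_G − V_S = 2.91 − 0.0511 = 2.86 V; V_DS = V_D − V_S = 1.26 − 0.0511 = 1.21 V.
V_ov = V_GS − V_th = 2.86 − 0.95 = 1.91 V.
Since V_DS = 1.21 V < V_ov = 1.91 V, the device is in the triode region.
I_D = k_n [V_ov · V_DS − ½ V_DS²] = 3.81 × [1.91 × 1.21 − 0.5 × 1.21²] = 6.01 mA.

Triode; I_D = 6.01 mA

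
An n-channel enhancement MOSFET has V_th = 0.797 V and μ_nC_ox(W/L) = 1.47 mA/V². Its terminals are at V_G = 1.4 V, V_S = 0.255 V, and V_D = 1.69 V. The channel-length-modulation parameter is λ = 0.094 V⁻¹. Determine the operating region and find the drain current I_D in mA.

V_GS = V_G − V_S = 1.4 − 0.255 = 1.15 V; V_DS = V_D − V_S = 1.69 − 0.255 = 1.44 V.
V_ov = V_GS − V_th = 1.15 − 0.797 = 0.348 V.
Since V_DS = 1.44 V ≥ V_ov = 0.348 V, the device is in saturation.
I_D = ½ k_n V_ov² (1 + λ V_DS) = 0.5 × 1.47 × 0.348² × (1 + 0.094 × 1.44) = 0.101 mA.

Saturation; I_D = 0.101 mA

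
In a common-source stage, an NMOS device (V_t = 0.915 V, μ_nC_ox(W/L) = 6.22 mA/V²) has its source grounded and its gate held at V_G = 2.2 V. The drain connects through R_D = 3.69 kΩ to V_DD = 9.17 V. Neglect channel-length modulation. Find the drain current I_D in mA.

I_D = 2.39 mA

V_GS = V_G = 2.2 V, so V_ov = 2.2 − 0.915 = 1.29 V.
Assume saturation: I_D = ½ k_n V_ov² = 0.5 × 6.22 × 1.29² = 5.14 mA, giving V_DS = V_DD − I_D R_D = 9.17 − 5.14 × 3.69 = -9.78 V.
But -9.78 V < V_ov = 1.29 V, so the device is actually in triode.
In triode I_D = k_n[V_ov V_DS − ½ V_DS²] and I_D = (V_DD − V_DS)/R_D. Equating: 11.5 V_DS² − 30.49 V_DS + 9.17 = 0, giving V_DS = 0.346 V (the root below V_ov).
I_D = (9.17 − 0.346) / 3.69 = 2.39 mA.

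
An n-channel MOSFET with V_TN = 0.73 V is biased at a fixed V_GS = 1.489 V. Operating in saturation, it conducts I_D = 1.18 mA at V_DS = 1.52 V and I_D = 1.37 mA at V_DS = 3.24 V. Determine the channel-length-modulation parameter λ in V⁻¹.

λ = 0.109 V⁻¹

With V_GS fixed, I_D ∝ (1 + λ V_DS) in saturation, so I_D2/I_D1 = (1 + λ V_DS2)/(1 + λ V_DS1).
1.37/1.18 = 1.161 = (1 + 3.24 λ)/(1 + 1.52 λ).
Solving: λ (I_D1 V_DS2 − I_D2 V_DS1) = I_D2 − I_D1, so λ = (1.37 − 1.18) / (1.18 × 3.24 − 1.37 × 1.52) = 0.19 / 1.74 = 0.109 V⁻¹.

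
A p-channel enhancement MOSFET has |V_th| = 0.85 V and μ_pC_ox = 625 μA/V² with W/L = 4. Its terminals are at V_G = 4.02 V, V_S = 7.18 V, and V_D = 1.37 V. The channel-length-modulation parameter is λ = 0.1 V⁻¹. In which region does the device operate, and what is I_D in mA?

Saturation; I_D = 10.5 mA

V_SG = V_S − V_G = 7.18 − 4.02 = 3.16 V; V_SD = V_S − V_D = 7.18 − 1.37 = 5.81 V.
k_p = μ_pC_ox · (W/L) = 2.5 mA/V².
V_ov = V_SG − |V_th| = 3.16 − 0.85 = 2.31 V.
Since V_SD = 5.81 V ≥ V_ov = 2.31 V, the device is in saturation.
I_D = ½ k_p V_ov² (1 + λ V_SD) = 0.5 × 2.5 × 2.31² × (1 + 0.1 × 5.81) = 10.5 mA.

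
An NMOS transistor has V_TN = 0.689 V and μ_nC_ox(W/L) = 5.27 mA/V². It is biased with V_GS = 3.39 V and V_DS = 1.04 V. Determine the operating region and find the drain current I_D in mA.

Triode; I_D = 12.0 mA

V_ov = V_GS − V_TN = 3.39 − 0.689 = 2.7 V.
Since V_DS = 1.04 V < V_ov = 2.7 V, the device is in the triode region.
I_D = k_n [V_ov · V_DS − ½ V_DS²] = 5.27 × [2.7 × 1.04 − 0.5 × 1.04²] = 12 mA.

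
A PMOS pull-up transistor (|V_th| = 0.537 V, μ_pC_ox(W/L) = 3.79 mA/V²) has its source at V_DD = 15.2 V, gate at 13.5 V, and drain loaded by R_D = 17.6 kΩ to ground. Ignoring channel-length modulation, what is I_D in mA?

I_D = 0.852 mA

V_SG = V_DD − V_G = 15.2 − 13.5 = 1.7 V, so V_ov = 1.7 − 0.537 = 1.16 V.
Assume saturation: I_D = ½ k_p V_ov² = 0.5 × 3.79 × 1.16² = 2.56 mA, giving V_SD = V_DD − I_D R_D = 15.2 − 2.56 × 17.6 = -29.9 V.
But -29.9 V < V_ov = 1.16 V, so the device is actually in triode.
In triode I_D = k_p[V_ov V_SD − ½ V_SD²] and I_D = (V_DD − V_SD)/R_D. Equating: 33.4 V_SD² − 78.58 V_SD + 15.2 = 0, giving V_SD = 0.213 V (the root below V_ov).
I_D = (15.2 − 0.213) / 17.6 = 0.852 mA.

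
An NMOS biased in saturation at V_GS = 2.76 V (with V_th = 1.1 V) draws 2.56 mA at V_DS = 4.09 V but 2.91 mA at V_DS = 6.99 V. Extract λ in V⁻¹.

λ = 0.0584 V⁻¹

With V_GS fixed, I_D ∝ (1 + λ V_DS) in saturation, so I_D2/I_D1 = (1 + λ V_DS2)/(1 + λ V_DS1).
2.91/2.56 = 1.137 = (1 + 6.99 λ)/(1 + 4.09 λ).
Solving: λ (I_D1 V_DS2 − I_D2 V_DS1) = I_D2 − I_D1, so λ = (2.91 − 2.56) / (2.56 × 6.99 − 2.91 × 4.09) = 0.35 / 5.99 = 0.0584 V⁻¹.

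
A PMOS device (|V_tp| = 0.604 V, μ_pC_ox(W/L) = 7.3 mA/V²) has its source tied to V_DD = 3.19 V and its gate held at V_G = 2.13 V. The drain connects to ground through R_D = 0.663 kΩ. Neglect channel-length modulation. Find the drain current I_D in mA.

V_SG = V_DD − V_G = 3.19 − 2.13 = 1.06 V, so V_ov = 1.06 − 0.604 = 0.456 V.
Assume saturation: I_D = ½ k_p V_ov² = 0.5 × 7.3 × 0.456² = 0.759 mA, giving V_SD = V_DD − I_D R_D = 3.19 − 0.759 × 0.663 = 2.69 V.
V_SD = 2.69 V ≥ V_ov = 0.456 V, confirming saturation.

I_D = 0.759 mA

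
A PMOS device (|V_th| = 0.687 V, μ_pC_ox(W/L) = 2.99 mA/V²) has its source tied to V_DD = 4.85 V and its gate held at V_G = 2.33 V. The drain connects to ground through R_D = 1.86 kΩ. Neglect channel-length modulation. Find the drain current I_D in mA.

V_SG = V_DD − V_G = 4.85 − 2.33 = 2.52 V, so V_ov = 2.52 − 0.687 = 1.83 V.
Assume saturation: I_D = ½ k_p V_ov² = 0.5 × 2.99 × 1.83² = 5.02 mA, giving V_SD = V_DD − I_D R_D = 4.85 − 5.02 × 1.86 = -4.49 V.
But -4.49 V < V_ov = 1.83 V, so the device is actually in triode.
In triode I_D = k_p[V_ov V_SD − ½ V_SD²] and I_D = (V_DD − V_SD)/R_D. Equating: 2.78 V_SD² − 11.19 V_SD + 4.85 = 0, giving V_SD = 0.494 V (the root below V_ov).
I_D = (4.85 − 0.494) / 1.86 = 2.34 mA.

I_D = 2.34 mA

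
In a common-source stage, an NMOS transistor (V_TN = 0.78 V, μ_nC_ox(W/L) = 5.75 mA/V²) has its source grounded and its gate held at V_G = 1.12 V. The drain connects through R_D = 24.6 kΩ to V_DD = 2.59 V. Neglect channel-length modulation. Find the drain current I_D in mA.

V_GS = V_G = 1.12 V, so V_ov = 1.12 − 0.78 = 0.34 V.
Assume saturation: I_D = ½ k_n V_ov² = 0.5 × 5.75 × 0.34² = 0.332 mA, giving V_DS = V_DD − I_D R_D = 2.59 − 0.332 × 24.6 = -5.59 V.
But -5.59 V < V_ov = 0.34 V, so the device is actually in triode.
In triode I_D = k_n[V_ov V_DS − ½ V_DS²] and I_D = (V_DD − V_DS)/R_D. Equating: 70.7 V_DS² − 49.09 V_DS + 2.59 = 0, giving V_DS = 0.0575 V (the root below V_ov).
I_D = (2.59 − 0.0575) / 24.6 = 0.103 mA.

I_D = 0.103 mA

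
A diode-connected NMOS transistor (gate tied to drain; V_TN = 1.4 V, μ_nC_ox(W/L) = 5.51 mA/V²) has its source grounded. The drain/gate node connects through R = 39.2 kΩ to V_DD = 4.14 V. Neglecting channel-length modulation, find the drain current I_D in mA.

I_D = 0.0660 mA

With gate tied to drain, V_GS = V_DS ≥ V_GS − V_TN, so the device is in saturation.
KCL at the drain: ½ k_n (V_GS − V_TN)² = (V_DD − V_GS)/R.
Let x = V_GS − 1.4. Then 108 x² + x − 2.74 = 0, giving x = 0.155 V (positive root), so V_GS = 1.55 V.
I_D = (V_DD − V_GS)/R = (4.14 − 1.55) / 39.2 = 0.066 mA.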